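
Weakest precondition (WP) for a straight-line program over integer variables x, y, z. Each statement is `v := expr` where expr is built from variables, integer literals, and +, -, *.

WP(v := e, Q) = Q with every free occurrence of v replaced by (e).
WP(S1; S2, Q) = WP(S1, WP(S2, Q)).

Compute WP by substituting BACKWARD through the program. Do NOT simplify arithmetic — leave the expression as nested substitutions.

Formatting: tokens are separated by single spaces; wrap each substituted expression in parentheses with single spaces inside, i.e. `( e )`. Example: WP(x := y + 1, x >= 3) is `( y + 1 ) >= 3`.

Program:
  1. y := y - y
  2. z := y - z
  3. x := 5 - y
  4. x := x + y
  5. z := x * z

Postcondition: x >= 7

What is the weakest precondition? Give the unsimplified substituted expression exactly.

post: x >= 7
stmt 5: z := x * z  -- replace 0 occurrence(s) of z with (x * z)
  => x >= 7
stmt 4: x := x + y  -- replace 1 occurrence(s) of x with (x + y)
  => ( x + y ) >= 7
stmt 3: x := 5 - y  -- replace 1 occurrence(s) of x with (5 - y)
  => ( ( 5 - y ) + y ) >= 7
stmt 2: z := y - z  -- replace 0 occurrence(s) of z with (y - z)
  => ( ( 5 - y ) + y ) >= 7
stmt 1: y := y - y  -- replace 2 occurrence(s) of y with (y - y)
  => ( ( 5 - ( y - y ) ) + ( y - y ) ) >= 7

Answer: ( ( 5 - ( y - y ) ) + ( y - y ) ) >= 7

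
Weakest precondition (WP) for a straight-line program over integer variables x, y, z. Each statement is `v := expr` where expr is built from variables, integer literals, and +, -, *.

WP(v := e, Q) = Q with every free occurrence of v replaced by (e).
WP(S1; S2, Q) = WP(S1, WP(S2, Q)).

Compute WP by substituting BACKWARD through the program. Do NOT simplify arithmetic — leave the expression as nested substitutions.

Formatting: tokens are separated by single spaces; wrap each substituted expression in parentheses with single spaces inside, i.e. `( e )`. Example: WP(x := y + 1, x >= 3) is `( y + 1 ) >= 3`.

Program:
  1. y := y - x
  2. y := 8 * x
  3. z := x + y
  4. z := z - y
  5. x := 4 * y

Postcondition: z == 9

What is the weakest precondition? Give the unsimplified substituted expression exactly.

post: z == 9
stmt 5: x := 4 * y  -- replace 0 occurrence(s) of x with (4 * y)
  => z == 9
stmt 4: z := z - y  -- replace 1 occurrence(s) of z with (z - y)
  => ( z - y ) == 9
stmt 3: z := x + y  -- replace 1 occurrence(s) of z with (x + y)
  => ( ( x + y ) - y ) == 9
stmt 2: y := 8 * x  -- replace 2 occurrence(s) of y with (8 * x)
  => ( ( x + ( 8 * x ) ) - ( 8 * x ) ) == 9
stmt 1: y := y - x  -- replace 0 occurrence(s) of y with (y - x)
  => ( ( x + ( 8 * x ) ) - ( 8 * x ) ) == 9

Answer: ( ( x + ( 8 * x ) ) - ( 8 * x ) ) == 9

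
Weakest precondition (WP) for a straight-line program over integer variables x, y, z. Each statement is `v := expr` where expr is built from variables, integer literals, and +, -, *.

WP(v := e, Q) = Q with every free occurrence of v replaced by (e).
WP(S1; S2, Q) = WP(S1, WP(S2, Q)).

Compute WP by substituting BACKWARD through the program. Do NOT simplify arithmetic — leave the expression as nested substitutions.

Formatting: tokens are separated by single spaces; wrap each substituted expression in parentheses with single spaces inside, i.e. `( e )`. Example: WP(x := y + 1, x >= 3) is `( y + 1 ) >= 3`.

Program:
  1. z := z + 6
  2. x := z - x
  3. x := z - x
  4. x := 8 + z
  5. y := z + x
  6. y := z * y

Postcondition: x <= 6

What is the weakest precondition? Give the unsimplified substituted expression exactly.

post: x <= 6
stmt 6: y := z * y  -- replace 0 occurrence(s) of y with (z * y)
  => x <= 6
stmt 5: y := z + x  -- replace 0 occurrence(s) of y with (z + x)
  => x <= 6
stmt 4: x := 8 + z  -- replace 1 occurrence(s) of x with (8 + z)
  => ( 8 + z ) <= 6
stmt 3: x := z - x  -- replace 0 occurrence(s) of x with (z - x)
  => ( 8 + z ) <= 6
stmt 2: x := z - x  -- replace 0 occurrence(s) of x with (z - x)
  => ( 8 + z ) <= 6
stmt 1: z := z + 6  -- replace 1 occurrence(s) of z with (z + 6)
  => ( 8 + ( z + 6 ) ) <= 6

Answer: ( 8 + ( z + 6 ) ) <= 6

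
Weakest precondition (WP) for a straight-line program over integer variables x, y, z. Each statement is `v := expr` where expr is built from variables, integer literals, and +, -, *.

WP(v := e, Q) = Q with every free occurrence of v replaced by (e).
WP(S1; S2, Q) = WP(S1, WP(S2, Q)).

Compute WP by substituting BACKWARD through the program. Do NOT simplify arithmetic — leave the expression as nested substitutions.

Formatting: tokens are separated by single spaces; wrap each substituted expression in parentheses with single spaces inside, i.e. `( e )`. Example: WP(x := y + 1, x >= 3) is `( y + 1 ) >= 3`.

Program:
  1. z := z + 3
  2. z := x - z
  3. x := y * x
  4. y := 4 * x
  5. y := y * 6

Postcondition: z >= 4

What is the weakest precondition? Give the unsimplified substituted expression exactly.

Answer: ( x - ( z + 3 ) ) >= 4

Derivation:
post: z >= 4
stmt 5: y := y * 6  -- replace 0 occurrence(s) of y with (y * 6)
  => z >= 4
stmt 4: y := 4 * x  -- replace 0 occurrence(s) of y with (4 * x)
  => z >= 4
stmt 3: x := y * x  -- replace 0 occurrence(s) of x with (y * x)
  => z >= 4
stmt 2: z := x - z  -- replace 1 occurrence(s) of z with (x - z)
  => ( x - z ) >= 4
stmt 1: z := z + 3  -- replace 1 occurrence(s) of z with (z + 3)
  => ( x - ( z + 3 ) ) >= 4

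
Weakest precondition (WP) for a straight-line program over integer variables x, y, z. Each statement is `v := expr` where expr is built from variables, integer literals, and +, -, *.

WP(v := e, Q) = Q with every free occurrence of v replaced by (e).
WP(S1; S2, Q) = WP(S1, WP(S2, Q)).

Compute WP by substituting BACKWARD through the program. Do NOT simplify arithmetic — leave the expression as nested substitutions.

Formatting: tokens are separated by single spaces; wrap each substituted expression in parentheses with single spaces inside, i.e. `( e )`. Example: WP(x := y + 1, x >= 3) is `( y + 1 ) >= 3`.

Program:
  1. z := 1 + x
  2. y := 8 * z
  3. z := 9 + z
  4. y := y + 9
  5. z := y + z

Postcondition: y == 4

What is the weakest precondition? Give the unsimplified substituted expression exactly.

post: y == 4
stmt 5: z := y + z  -- replace 0 occurrence(s) of z with (y + z)
  => y == 4
stmt 4: y := y + 9  -- replace 1 occurrence(s) of y with (y + 9)
  => ( y + 9 ) == 4
stmt 3: z := 9 + z  -- replace 0 occurrence(s) of z with (9 + z)
  => ( y + 9 ) == 4
stmt 2: y := 8 * z  -- replace 1 occurrence(s) of y with (8 * z)
  => ( ( 8 * z ) + 9 ) == 4
stmt 1: z := 1 + x  -- replace 1 occurrence(s) of z with (1 + x)
  => ( ( 8 * ( 1 + x ) ) + 9 ) == 4

Answer: ( ( 8 * ( 1 + x ) ) + 9 ) == 4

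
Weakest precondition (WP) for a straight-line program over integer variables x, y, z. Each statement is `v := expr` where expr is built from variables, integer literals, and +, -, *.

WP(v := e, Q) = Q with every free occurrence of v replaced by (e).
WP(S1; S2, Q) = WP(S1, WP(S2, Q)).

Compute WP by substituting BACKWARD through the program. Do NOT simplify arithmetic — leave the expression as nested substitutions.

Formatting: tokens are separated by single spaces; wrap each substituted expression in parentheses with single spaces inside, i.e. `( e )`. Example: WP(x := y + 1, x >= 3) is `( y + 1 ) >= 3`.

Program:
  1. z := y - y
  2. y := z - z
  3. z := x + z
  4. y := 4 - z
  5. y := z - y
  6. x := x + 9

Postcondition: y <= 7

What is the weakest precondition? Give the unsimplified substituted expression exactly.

Answer: ( ( x + ( y - y ) ) - ( 4 - ( x + ( y - y ) ) ) ) <= 7

Derivation:
post: y <= 7
stmt 6: x := x + 9  -- replace 0 occurrence(s) of x with (x + 9)
  => y <= 7
stmt 5: y := z - y  -- replace 1 occurrence(s) of y with (z - y)
  => ( z - y ) <= 7
stmt 4: y := 4 - z  -- replace 1 occurrence(s) of y with (4 - z)
  => ( z - ( 4 - z ) ) <= 7
stmt 3: z := x + z  -- replace 2 occurrence(s) of z with (x + z)
  => ( ( x + z ) - ( 4 - ( x + z ) ) ) <= 7
stmt 2: y := z - z  -- replace 0 occurrence(s) of y with (z - z)
  => ( ( x + z ) - ( 4 - ( x + z ) ) ) <= 7
stmt 1: z := y - y  -- replace 2 occurrence(s) of z with (y - y)
  => ( ( x + ( y - y ) ) - ( 4 - ( x + ( y - y ) ) ) ) <= 7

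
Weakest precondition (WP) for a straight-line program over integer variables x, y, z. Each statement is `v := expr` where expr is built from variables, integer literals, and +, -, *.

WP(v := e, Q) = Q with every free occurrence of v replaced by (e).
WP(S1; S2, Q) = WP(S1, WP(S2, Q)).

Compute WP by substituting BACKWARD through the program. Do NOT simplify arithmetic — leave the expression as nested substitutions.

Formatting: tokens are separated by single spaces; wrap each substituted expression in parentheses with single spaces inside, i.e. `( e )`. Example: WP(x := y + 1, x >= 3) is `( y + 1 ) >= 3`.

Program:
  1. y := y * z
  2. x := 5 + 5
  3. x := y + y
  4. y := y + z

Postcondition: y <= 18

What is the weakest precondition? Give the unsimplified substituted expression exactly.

Answer: ( ( y * z ) + z ) <= 18

Derivation:
post: y <= 18
stmt 4: y := y + z  -- replace 1 occurrence(s) of y with (y + z)
  => ( y + z ) <= 18
stmt 3: x := y + y  -- replace 0 occurrence(s) of x with (y + y)
  => ( y + z ) <= 18
stmt 2: x := 5 + 5  -- replace 0 occurrence(s) of x with (5 + 5)
  => ( y + z ) <= 18
stmt 1: y := y * z  -- replace 1 occurrence(s) of y with (y * z)
  => ( ( y * z ) + z ) <= 18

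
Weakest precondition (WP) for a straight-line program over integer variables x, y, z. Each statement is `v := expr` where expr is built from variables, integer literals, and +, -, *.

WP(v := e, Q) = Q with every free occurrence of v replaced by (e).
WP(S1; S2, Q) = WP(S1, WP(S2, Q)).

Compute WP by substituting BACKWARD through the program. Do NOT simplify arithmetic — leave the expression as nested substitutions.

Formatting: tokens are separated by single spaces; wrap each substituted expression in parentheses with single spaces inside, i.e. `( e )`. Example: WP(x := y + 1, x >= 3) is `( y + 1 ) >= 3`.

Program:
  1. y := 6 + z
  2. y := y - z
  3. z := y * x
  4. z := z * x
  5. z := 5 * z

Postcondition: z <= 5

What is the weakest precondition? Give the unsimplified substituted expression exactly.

post: z <= 5
stmt 5: z := 5 * z  -- replace 1 occurrence(s) of z with (5 * z)
  => ( 5 * z ) <= 5
stmt 4: z := z * x  -- replace 1 occurrence(s) of z with (z * x)
  => ( 5 * ( z * x ) ) <= 5
stmt 3: z := y * x  -- replace 1 occurrence(s) of z with (y * x)
  => ( 5 * ( ( y * x ) * x ) ) <= 5
stmt 2: y := y - z  -- replace 1 occurrence(s) of y with (y - z)
  => ( 5 * ( ( ( y - z ) * x ) * x ) ) <= 5
stmt 1: y := 6 + z  -- replace 1 occurrence(s) of y with (6 + z)
  => ( 5 * ( ( ( ( 6 + z ) - z ) * x ) * x ) ) <= 5

Answer: ( 5 * ( ( ( ( 6 + z ) - z ) * x ) * x ) ) <= 5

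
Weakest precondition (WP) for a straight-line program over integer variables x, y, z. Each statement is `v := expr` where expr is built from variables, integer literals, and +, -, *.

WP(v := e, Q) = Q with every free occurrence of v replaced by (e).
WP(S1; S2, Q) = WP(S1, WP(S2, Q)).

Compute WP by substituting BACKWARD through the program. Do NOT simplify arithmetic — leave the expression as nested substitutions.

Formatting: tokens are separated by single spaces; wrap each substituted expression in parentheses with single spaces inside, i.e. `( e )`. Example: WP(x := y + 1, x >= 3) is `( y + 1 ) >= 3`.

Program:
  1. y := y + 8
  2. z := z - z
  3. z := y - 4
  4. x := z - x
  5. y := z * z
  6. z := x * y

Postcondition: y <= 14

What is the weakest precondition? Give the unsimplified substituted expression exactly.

Answer: ( ( ( y + 8 ) - 4 ) * ( ( y + 8 ) - 4 ) ) <= 14

Derivation:
post: y <= 14
stmt 6: z := x * y  -- replace 0 occurrence(s) of z with (x * y)
  => y <= 14
stmt 5: y := z * z  -- replace 1 occurrence(s) of y with (z * z)
  => ( z * z ) <= 14
stmt 4: x := z - x  -- replace 0 occurrence(s) of x with (z - x)
  => ( z * z ) <= 14
stmt 3: z := y - 4  -- replace 2 occurrence(s) of z with (y - 4)
  => ( ( y - 4 ) * ( y - 4 ) ) <= 14
stmt 2: z := z - z  -- replace 0 occurrence(s) of z with (z - z)
  => ( ( y - 4 ) * ( y - 4 ) ) <= 14
stmt 1: y := y + 8  -- replace 2 occurrence(s) of y with (y + 8)
  => ( ( ( y + 8 ) - 4 ) * ( ( y + 8 ) - 4 ) ) <= 14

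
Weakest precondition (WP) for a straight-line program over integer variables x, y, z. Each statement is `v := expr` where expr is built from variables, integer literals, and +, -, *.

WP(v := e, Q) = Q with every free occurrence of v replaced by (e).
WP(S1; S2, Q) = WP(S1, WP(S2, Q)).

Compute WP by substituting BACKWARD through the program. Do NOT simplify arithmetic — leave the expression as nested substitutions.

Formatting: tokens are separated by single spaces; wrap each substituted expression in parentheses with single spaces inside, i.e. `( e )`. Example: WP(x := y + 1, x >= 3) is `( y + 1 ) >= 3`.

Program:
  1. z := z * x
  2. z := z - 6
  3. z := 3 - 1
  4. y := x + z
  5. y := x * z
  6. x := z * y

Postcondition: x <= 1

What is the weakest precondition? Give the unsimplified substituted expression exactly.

Answer: ( ( 3 - 1 ) * ( x * ( 3 - 1 ) ) ) <= 1

Derivation:
post: x <= 1
stmt 6: x := z * y  -- replace 1 occurrence(s) of x with (z * y)
  => ( z * y ) <= 1
stmt 5: y := x * z  -- replace 1 occurrence(s) of y with (x * z)
  => ( z * ( x * z ) ) <= 1
stmt 4: y := x + z  -- replace 0 occurrence(s) of y with (x + z)
  => ( z * ( x * z ) ) <= 1
stmt 3: z := 3 - 1  -- replace 2 occurrence(s) of z with (3 - 1)
  => ( ( 3 - 1 ) * ( x * ( 3 - 1 ) ) ) <= 1
stmt 2: z := z - 6  -- replace 0 occurrence(s) of z with (z - 6)
  => ( ( 3 - 1 ) * ( x * ( 3 - 1 ) ) ) <= 1
stmt 1: z := z * x  -- replace 0 occurrence(s) of z with (z * x)
  => ( ( 3 - 1 ) * ( x * ( 3 - 1 ) ) ) <= 1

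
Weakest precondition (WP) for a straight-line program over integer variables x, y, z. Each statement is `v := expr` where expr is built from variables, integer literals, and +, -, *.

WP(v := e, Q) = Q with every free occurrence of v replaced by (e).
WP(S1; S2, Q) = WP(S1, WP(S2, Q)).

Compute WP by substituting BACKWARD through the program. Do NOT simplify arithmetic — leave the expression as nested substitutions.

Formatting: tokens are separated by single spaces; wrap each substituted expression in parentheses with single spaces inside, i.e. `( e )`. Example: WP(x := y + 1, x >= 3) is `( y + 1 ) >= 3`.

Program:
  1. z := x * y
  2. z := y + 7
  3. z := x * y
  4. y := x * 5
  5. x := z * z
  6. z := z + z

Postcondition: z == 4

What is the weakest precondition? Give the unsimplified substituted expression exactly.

Answer: ( ( x * y ) + ( x * y ) ) == 4

Derivation:
post: z == 4
stmt 6: z := z + z  -- replace 1 occurrence(s) of z with (z + z)
  => ( z + z ) == 4
stmt 5: x := z * z  -- replace 0 occurrence(s) of x with (z * z)
  => ( z + z ) == 4
stmt 4: y := x * 5  -- replace 0 occurrence(s) of y with (x * 5)
  => ( z + z ) == 4
stmt 3: z := x * y  -- replace 2 occurrence(s) of z with (x * y)
  => ( ( x * y ) + ( x * y ) ) == 4
stmt 2: z := y + 7  -- replace 0 occurrence(s) of z with (y + 7)
  => ( ( x * y ) + ( x * y ) ) == 4
stmt 1: z := x * y  -- replace 0 occurrence(s) of z with (x * y)
  => ( ( x * y ) + ( x * y ) ) == 4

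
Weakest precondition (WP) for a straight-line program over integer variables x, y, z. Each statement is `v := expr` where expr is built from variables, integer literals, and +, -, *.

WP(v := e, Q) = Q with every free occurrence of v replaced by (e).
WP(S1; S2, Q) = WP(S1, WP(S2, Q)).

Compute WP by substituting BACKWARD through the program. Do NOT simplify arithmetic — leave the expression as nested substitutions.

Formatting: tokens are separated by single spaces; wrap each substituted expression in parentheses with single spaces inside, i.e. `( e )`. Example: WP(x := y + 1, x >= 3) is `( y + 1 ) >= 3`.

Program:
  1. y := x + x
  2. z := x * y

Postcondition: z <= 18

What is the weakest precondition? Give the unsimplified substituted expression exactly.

Answer: ( x * ( x + x ) ) <= 18

Derivation:
post: z <= 18
stmt 2: z := x * y  -- replace 1 occurrence(s) of z with (x * y)
  => ( x * y ) <= 18
stmt 1: y := x + x  -- replace 1 occurrence(s) of y with (x + x)
  => ( x * ( x + x ) ) <= 18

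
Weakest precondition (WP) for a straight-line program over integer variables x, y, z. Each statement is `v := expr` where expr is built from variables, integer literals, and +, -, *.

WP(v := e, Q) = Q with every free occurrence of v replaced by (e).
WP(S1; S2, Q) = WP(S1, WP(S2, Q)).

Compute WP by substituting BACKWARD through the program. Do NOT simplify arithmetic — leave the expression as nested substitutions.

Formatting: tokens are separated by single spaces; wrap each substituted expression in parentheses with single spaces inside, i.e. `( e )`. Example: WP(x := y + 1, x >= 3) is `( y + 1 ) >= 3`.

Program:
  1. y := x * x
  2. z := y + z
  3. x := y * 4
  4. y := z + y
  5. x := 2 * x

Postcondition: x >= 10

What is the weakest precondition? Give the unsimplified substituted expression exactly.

post: x >= 10
stmt 5: x := 2 * x  -- replace 1 occurrence(s) of x with (2 * x)
  => ( 2 * x ) >= 10
stmt 4: y := z + y  -- replace 0 occurrence(s) of y with (z + y)
  => ( 2 * x ) >= 10
stmt 3: x := y * 4  -- replace 1 occurrence(s) of x with (y * 4)
  => ( 2 * ( y * 4 ) ) >= 10
stmt 2: z := y + z  -- replace 0 occurrence(s) of z with (y + z)
  => ( 2 * ( y * 4 ) ) >= 10
stmt 1: y := x * x  -- replace 1 occurrence(s) of y with (x * x)
  => ( 2 * ( ( x * x ) * 4 ) ) >= 10

Answer: ( 2 * ( ( x * x ) * 4 ) ) >= 10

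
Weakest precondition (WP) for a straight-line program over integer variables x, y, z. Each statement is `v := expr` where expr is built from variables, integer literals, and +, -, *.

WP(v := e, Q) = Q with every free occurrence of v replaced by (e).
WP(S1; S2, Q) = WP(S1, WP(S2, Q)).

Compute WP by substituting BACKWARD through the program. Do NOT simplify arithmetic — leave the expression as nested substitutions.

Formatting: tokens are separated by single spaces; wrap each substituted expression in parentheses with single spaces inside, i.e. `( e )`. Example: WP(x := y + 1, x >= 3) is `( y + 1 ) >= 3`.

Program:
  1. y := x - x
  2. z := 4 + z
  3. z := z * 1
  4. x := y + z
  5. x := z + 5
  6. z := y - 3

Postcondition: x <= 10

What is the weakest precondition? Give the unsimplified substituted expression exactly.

post: x <= 10
stmt 6: z := y - 3  -- replace 0 occurrence(s) of z with (y - 3)
  => x <= 10
stmt 5: x := z + 5  -- replace 1 occurrence(s) of x with (z + 5)
  => ( z + 5 ) <= 10
stmt 4: x := y + z  -- replace 0 occurrence(s) of x with (y + z)
  => ( z + 5 ) <= 10
stmt 3: z := z * 1  -- replace 1 occurrence(s) of z with (z * 1)
  => ( ( z * 1 ) + 5 ) <= 10
stmt 2: z := 4 + z  -- replace 1 occurrence(s) of z with (4 + z)
  => ( ( ( 4 + z ) * 1 ) + 5 ) <= 10
stmt 1: y := x - x  -- replace 0 occurrence(s) of y with (x - x)
  => ( ( ( 4 + z ) * 1 ) + 5 ) <= 10

Answer: ( ( ( 4 + z ) * 1 ) + 5 ) <= 10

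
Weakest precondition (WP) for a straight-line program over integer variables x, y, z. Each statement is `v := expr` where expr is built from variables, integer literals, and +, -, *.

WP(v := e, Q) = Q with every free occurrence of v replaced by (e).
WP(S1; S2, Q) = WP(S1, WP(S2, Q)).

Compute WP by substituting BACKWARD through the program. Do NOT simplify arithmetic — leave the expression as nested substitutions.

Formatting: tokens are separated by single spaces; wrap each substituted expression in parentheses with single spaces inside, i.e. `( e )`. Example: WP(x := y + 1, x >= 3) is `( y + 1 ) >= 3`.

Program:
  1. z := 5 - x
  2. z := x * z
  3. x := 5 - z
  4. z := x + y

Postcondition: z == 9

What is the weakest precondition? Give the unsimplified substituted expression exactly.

post: z == 9
stmt 4: z := x + y  -- replace 1 occurrence(s) of z with (x + y)
  => ( x + y ) == 9
stmt 3: x := 5 - z  -- replace 1 occurrence(s) of x with (5 - z)
  => ( ( 5 - z ) + y ) == 9
stmt 2: z := x * z  -- replace 1 occurrence(s) of z with (x * z)
  => ( ( 5 - ( x * z ) ) + y ) == 9
stmt 1: z := 5 - x  -- replace 1 occurrence(s) of z with (5 - x)
  => ( ( 5 - ( x * ( 5 - x ) ) ) + y ) == 9

Answer: ( ( 5 - ( x * ( 5 - x ) ) ) + y ) == 9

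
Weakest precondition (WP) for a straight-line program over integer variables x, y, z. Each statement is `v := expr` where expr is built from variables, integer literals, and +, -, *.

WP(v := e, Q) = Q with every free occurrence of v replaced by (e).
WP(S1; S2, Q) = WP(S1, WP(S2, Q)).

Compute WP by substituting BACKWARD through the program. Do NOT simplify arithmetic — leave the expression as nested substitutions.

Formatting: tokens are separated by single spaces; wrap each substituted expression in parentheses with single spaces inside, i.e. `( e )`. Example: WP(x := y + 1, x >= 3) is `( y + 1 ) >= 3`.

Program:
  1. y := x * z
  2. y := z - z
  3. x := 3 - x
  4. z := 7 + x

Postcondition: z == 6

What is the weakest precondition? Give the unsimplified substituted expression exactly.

Answer: ( 7 + ( 3 - x ) ) == 6

Derivation:
post: z == 6
stmt 4: z := 7 + x  -- replace 1 occurrence(s) of z with (7 + x)
  => ( 7 + x ) == 6
stmt 3: x := 3 - x  -- replace 1 occurrence(s) of x with (3 - x)
  => ( 7 + ( 3 - x ) ) == 6
stmt 2: y := z - z  -- replace 0 occurrence(s) of y with (z - z)
  => ( 7 + ( 3 - x ) ) == 6
stmt 1: y := x * z  -- replace 0 occurrence(s) of y with (x * z)
  => ( 7 + ( 3 - x ) ) == 6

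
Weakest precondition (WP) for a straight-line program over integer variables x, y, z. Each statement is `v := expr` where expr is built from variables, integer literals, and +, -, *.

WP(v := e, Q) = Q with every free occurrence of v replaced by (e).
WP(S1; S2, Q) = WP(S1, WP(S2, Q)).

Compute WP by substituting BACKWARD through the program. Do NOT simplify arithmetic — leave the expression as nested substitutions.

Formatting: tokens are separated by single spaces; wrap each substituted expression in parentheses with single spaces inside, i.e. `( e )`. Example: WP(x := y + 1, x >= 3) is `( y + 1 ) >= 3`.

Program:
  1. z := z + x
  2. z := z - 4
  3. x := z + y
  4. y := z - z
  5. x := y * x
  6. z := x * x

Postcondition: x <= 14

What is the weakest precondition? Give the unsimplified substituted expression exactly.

post: x <= 14
stmt 6: z := x * x  -- replace 0 occurrence(s) of z with (x * x)
  => x <= 14
stmt 5: x := y * x  -- replace 1 occurrence(s) of x with (y * x)
  => ( y * x ) <= 14
stmt 4: y := z - z  -- replace 1 occurrence(s) of y with (z - z)
  => ( ( z - z ) * x ) <= 14
stmt 3: x := z + y  -- replace 1 occurrence(s) of x with (z + y)
  => ( ( z - z ) * ( z + y ) ) <= 14
stmt 2: z := z - 4  -- replace 3 occurrence(s) of z with (z - 4)
  => ( ( ( z - 4 ) - ( z - 4 ) ) * ( ( z - 4 ) + y ) ) <= 14
stmt 1: z := z + x  -- replace 3 occurrence(s) of z with (z + x)
  => ( ( ( ( z + x ) - 4 ) - ( ( z + x ) - 4 ) ) * ( ( ( z + x ) - 4 ) + y ) ) <= 14

Answer: ( ( ( ( z + x ) - 4 ) - ( ( z + x ) - 4 ) ) * ( ( ( z + x ) - 4 ) + y ) ) <= 14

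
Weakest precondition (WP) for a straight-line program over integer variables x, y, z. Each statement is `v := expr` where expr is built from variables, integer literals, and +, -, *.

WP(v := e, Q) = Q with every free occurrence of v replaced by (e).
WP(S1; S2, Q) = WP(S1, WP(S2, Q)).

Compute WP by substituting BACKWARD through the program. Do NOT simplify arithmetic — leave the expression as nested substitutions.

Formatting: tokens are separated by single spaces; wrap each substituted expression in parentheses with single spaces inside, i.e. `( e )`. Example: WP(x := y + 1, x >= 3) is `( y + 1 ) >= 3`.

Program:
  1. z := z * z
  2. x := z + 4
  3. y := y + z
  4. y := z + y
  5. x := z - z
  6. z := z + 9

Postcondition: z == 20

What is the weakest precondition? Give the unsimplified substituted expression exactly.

post: z == 20
stmt 6: z := z + 9  -- replace 1 occurrence(s) of z with (z + 9)
  => ( z + 9 ) == 20
stmt 5: x := z - z  -- replace 0 occurrence(s) of x with (z - z)
  => ( z + 9 ) == 20
stmt 4: y := z + y  -- replace 0 occurrence(s) of y with (z + y)
  => ( z + 9 ) == 20
stmt 3: y := y + z  -- replace 0 occurrence(s) of y with (y + z)
  => ( z + 9 ) == 20
stmt 2: x := z + 4  -- replace 0 occurrence(s) of x with (z + 4)
  => ( z + 9 ) == 20
stmt 1: z := z * z  -- replace 1 occurrence(s) of z with (z * z)
  => ( ( z * z ) + 9 ) == 20

Answer: ( ( z * z ) + 9 ) == 20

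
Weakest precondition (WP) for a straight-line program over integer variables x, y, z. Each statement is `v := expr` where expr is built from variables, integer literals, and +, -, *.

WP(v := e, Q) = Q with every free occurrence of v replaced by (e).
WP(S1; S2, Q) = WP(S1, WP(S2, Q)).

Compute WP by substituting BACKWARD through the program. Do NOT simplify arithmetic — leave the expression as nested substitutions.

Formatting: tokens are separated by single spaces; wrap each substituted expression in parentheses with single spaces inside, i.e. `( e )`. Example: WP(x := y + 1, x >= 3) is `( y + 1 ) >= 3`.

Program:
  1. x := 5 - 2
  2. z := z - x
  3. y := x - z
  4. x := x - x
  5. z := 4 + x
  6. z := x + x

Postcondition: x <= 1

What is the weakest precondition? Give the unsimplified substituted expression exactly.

Answer: ( ( 5 - 2 ) - ( 5 - 2 ) ) <= 1

Derivation:
post: x <= 1
stmt 6: z := x + x  -- replace 0 occurrence(s) of z with (x + x)
  => x <= 1
stmt 5: z := 4 + x  -- replace 0 occurrence(s) of z with (4 + x)
  => x <= 1
stmt 4: x := x - x  -- replace 1 occurrence(s) of x with (x - x)
  => ( x - x ) <= 1
stmt 3: y := x - z  -- replace 0 occurrence(s) of y with (x - z)
  => ( x - x ) <= 1
stmt 2: z := z - x  -- replace 0 occurrence(s) of z with (z - x)
  => ( x - x ) <= 1
stmt 1: x := 5 - 2  -- replace 2 occurrence(s) of x with (5 - 2)
  => ( ( 5 - 2 ) - ( 5 - 2 ) ) <= 1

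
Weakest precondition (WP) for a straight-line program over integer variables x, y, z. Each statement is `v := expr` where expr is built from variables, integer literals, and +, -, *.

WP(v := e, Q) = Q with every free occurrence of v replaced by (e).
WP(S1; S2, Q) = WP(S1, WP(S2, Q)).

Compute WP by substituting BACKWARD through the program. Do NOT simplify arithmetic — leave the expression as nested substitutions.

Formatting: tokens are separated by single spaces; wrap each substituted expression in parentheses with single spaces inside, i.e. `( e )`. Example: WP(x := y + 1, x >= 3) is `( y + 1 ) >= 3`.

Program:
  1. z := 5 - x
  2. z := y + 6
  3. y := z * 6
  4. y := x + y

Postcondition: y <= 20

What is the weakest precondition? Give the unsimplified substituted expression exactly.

Answer: ( x + ( ( y + 6 ) * 6 ) ) <= 20

Derivation:
post: y <= 20
stmt 4: y := x + y  -- replace 1 occurrence(s) of y with (x + y)
  => ( x + y ) <= 20
stmt 3: y := z * 6  -- replace 1 occurrence(s) of y with (z * 6)
  => ( x + ( z * 6 ) ) <= 20
stmt 2: z := y + 6  -- replace 1 occurrence(s) of z with (y + 6)
  => ( x + ( ( y + 6 ) * 6 ) ) <= 20
stmt 1: z := 5 - x  -- replace 0 occurrence(s) of z with (5 - x)
  => ( x + ( ( y + 6 ) * 6 ) ) <= 20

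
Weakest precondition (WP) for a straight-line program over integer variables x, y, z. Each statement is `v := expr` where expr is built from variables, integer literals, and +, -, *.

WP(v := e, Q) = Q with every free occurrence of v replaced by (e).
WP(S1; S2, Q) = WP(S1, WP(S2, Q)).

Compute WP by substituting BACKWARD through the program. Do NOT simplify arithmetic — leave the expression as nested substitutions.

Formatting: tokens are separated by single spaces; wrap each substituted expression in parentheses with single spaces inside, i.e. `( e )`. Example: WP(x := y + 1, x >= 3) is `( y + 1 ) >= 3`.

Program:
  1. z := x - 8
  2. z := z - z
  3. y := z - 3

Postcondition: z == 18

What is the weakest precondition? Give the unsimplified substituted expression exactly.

post: z == 18
stmt 3: y := z - 3  -- replace 0 occurrence(s) of y with (z - 3)
  => z == 18
stmt 2: z := z - z  -- replace 1 occurrence(s) of z with (z - z)
  => ( z - z ) == 18
stmt 1: z := x - 8  -- replace 2 occurrence(s) of z with (x - 8)
  => ( ( x - 8 ) - ( x - 8 ) ) == 18

Answer: ( ( x - 8 ) - ( x - 8 ) ) == 18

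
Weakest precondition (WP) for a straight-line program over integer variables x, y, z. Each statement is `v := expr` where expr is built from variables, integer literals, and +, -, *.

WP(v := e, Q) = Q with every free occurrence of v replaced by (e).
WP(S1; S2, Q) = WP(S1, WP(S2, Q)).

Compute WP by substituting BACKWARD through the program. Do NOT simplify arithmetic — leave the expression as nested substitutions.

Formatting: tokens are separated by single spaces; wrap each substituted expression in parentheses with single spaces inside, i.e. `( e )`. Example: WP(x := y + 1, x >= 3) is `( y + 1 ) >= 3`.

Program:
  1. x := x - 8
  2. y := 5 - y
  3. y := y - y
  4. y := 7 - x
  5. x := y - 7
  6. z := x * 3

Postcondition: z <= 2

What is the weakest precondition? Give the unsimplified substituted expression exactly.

Answer: ( ( ( 7 - ( x - 8 ) ) - 7 ) * 3 ) <= 2

Derivation:
post: z <= 2
stmt 6: z := x * 3  -- replace 1 occurrence(s) of z with (x * 3)
  => ( x * 3 ) <= 2
stmt 5: x := y - 7  -- replace 1 occurrence(s) of x with (y - 7)
  => ( ( y - 7 ) * 3 ) <= 2
stmt 4: y := 7 - x  -- replace 1 occurrence(s) of y with (7 - x)
  => ( ( ( 7 - x ) - 7 ) * 3 ) <= 2
stmt 3: y := y - y  -- replace 0 occurrence(s) of y with (y - y)
  => ( ( ( 7 - x ) - 7 ) * 3 ) <= 2
stmt 2: y := 5 - y  -- replace 0 occurrence(s) of y with (5 - y)
  => ( ( ( 7 - x ) - 7 ) * 3 ) <= 2
stmt 1: x := x - 8  -- replace 1 occurrence(s) of x with (x - 8)
  => ( ( ( 7 - ( x - 8 ) ) - 7 ) * 3 ) <= 2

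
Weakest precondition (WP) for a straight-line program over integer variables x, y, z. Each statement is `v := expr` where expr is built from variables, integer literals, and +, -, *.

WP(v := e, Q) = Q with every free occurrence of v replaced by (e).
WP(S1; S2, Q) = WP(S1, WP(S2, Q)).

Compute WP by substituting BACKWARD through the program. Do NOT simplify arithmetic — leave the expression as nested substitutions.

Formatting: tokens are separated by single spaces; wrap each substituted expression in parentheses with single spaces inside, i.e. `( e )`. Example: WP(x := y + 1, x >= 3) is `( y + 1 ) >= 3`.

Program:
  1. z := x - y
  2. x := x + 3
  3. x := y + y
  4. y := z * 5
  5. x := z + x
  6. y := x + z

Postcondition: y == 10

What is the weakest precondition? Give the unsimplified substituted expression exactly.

post: y == 10
stmt 6: y := x + z  -- replace 1 occurrence(s) of y with (x + z)
  => ( x + z ) == 10
stmt 5: x := z + x  -- replace 1 occurrence(s) of x with (z + x)
  => ( ( z + x ) + z ) == 10
stmt 4: y := z * 5  -- replace 0 occurrence(s) of y with (z * 5)
  => ( ( z + x ) + z ) == 10
stmt 3: x := y + y  -- replace 1 occurrence(s) of x with (y + y)
  => ( ( z + ( y + y ) ) + z ) == 10
stmt 2: x := x + 3  -- replace 0 occurrence(s) of x with (x + 3)
  => ( ( z + ( y + y ) ) + z ) == 10
stmt 1: z := x - y  -- replace 2 occurrence(s) of z with (x - y)
  => ( ( ( x - y ) + ( y + y ) ) + ( x - y ) ) == 10

Answer: ( ( ( x - y ) + ( y + y ) ) + ( x - y ) ) == 10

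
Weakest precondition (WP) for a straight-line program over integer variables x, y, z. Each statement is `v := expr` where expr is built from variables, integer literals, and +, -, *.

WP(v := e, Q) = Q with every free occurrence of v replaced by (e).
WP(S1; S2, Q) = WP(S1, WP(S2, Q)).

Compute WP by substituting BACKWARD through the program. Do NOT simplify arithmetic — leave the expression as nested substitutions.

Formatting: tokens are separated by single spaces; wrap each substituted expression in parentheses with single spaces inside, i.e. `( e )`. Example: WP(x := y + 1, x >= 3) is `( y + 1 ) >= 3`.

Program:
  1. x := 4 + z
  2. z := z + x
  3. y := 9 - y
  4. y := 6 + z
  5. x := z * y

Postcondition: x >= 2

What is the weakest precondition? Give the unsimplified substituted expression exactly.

post: x >= 2
stmt 5: x := z * y  -- replace 1 occurrence(s) of x with (z * y)
  => ( z * y ) >= 2
stmt 4: y := 6 + z  -- replace 1 occurrence(s) of y with (6 + z)
  => ( z * ( 6 + z ) ) >= 2
stmt 3: y := 9 - y  -- replace 0 occurrence(s) of y with (9 - y)
  => ( z * ( 6 + z ) ) >= 2
stmt 2: z := z + x  -- replace 2 occurrence(s) of z with (z + x)
  => ( ( z + x ) * ( 6 + ( z + x ) ) ) >= 2
stmt 1: x := 4 + z  -- replace 2 occurrence(s) of x with (4 + z)
  => ( ( z + ( 4 + z ) ) * ( 6 + ( z + ( 4 + z ) ) ) ) >= 2

Answer: ( ( z + ( 4 + z ) ) * ( 6 + ( z + ( 4 + z ) ) ) ) >= 2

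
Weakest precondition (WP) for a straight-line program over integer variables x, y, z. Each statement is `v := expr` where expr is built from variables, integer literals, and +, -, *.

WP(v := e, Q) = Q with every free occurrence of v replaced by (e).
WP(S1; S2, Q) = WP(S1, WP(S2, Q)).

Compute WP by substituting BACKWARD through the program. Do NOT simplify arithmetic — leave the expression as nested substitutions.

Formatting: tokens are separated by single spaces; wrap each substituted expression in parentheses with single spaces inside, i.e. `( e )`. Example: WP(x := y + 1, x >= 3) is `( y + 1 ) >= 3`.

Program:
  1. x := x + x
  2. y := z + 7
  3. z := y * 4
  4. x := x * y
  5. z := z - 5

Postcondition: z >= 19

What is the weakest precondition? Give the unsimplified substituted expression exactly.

post: z >= 19
stmt 5: z := z - 5  -- replace 1 occurrence(s) of z with (z - 5)
  => ( z - 5 ) >= 19
stmt 4: x := x * y  -- replace 0 occurrence(s) of x with (x * y)
  => ( z - 5 ) >= 19
stmt 3: z := y * 4  -- replace 1 occurrence(s) of z with (y * 4)
  => ( ( y * 4 ) - 5 ) >= 19
stmt 2: y := z + 7  -- replace 1 occurrence(s) of y with (z + 7)
  => ( ( ( z + 7 ) * 4 ) - 5 ) >= 19
stmt 1: x := x + x  -- replace 0 occurrence(s) of x with (x + x)
  => ( ( ( z + 7 ) * 4 ) - 5 ) >= 19

Answer: ( ( ( z + 7 ) * 4 ) - 5 ) >= 19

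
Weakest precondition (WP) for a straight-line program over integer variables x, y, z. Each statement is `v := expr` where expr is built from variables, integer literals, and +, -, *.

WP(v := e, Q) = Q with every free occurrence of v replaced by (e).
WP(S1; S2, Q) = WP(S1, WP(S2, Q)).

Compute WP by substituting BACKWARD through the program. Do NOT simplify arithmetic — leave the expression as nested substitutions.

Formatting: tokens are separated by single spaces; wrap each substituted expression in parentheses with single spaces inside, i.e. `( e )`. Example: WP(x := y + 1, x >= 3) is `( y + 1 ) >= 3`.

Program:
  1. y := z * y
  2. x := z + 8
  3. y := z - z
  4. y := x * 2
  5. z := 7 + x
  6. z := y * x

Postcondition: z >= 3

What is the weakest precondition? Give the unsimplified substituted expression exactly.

post: z >= 3
stmt 6: z := y * x  -- replace 1 occurrence(s) of z with (y * x)
  => ( y * x ) >= 3
stmt 5: z := 7 + x  -- replace 0 occurrence(s) of z with (7 + x)
  => ( y * x ) >= 3
stmt 4: y := x * 2  -- replace 1 occurrence(s) of y with (x * 2)
  => ( ( x * 2 ) * x ) >= 3
stmt 3: y := z - z  -- replace 0 occurrence(s) of y with (z - z)
  => ( ( x * 2 ) * x ) >= 3
stmt 2: x := z + 8  -- replace 2 occurrence(s) of x with (z + 8)
  => ( ( ( z + 8 ) * 2 ) * ( z + 8 ) ) >= 3
stmt 1: y := z * y  -- replace 0 occurrence(s) of y with (z * y)
  => ( ( ( z + 8 ) * 2 ) * ( z + 8 ) ) >= 3

Answer: ( ( ( z + 8 ) * 2 ) * ( z + 8 ) ) >= 3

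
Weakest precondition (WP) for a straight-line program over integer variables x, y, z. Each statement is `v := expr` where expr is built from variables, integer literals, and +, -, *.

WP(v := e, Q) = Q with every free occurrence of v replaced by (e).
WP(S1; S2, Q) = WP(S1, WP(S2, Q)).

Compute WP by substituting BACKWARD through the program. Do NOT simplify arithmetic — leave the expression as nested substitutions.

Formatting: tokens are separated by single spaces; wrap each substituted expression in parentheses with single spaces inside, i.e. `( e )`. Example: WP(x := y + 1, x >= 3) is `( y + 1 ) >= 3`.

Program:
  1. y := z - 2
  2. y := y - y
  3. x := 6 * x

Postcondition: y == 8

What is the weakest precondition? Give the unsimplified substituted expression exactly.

post: y == 8
stmt 3: x := 6 * x  -- replace 0 occurrence(s) of x with (6 * x)
  => y == 8
stmt 2: y := y - y  -- replace 1 occurrence(s) of y with (y - y)
  => ( y - y ) == 8
stmt 1: y := z - 2  -- replace 2 occurrence(s) of y with (z - 2)
  => ( ( z - 2 ) - ( z - 2 ) ) == 8

Answer: ( ( z - 2 ) - ( z - 2 ) ) == 8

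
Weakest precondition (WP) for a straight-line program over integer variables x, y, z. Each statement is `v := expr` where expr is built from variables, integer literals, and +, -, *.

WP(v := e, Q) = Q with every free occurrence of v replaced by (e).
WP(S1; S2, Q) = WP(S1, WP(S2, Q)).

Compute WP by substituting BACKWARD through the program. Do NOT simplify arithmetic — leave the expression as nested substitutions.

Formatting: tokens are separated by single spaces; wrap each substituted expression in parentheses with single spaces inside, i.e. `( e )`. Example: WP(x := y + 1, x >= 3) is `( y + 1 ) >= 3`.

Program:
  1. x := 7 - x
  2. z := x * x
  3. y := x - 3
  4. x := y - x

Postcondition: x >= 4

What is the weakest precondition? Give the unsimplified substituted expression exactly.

Answer: ( ( ( 7 - x ) - 3 ) - ( 7 - x ) ) >= 4

Derivation:
post: x >= 4
stmt 4: x := y - x  -- replace 1 occurrence(s) of x with (y - x)
  => ( y - x ) >= 4
stmt 3: y := x - 3  -- replace 1 occurrence(s) of y with (x - 3)
  => ( ( x - 3 ) - x ) >= 4
stmt 2: z := x * x  -- replace 0 occurrence(s) of z with (x * x)
  => ( ( x - 3 ) - x ) >= 4
stmt 1: x := 7 - x  -- replace 2 occurrence(s) of x with (7 - x)
  => ( ( ( 7 - x ) - 3 ) - ( 7 - x ) ) >= 4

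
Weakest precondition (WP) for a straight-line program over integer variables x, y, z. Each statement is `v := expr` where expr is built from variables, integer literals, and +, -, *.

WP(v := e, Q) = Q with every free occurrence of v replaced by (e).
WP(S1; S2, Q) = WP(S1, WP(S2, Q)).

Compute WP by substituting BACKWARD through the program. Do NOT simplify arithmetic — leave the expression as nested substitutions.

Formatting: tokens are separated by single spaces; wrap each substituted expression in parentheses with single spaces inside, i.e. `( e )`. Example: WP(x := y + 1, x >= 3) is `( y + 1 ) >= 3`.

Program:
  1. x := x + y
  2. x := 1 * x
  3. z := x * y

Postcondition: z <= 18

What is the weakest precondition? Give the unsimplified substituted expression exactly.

post: z <= 18
stmt 3: z := x * y  -- replace 1 occurrence(s) of z with (x * y)
  => ( x * y ) <= 18
stmt 2: x := 1 * x  -- replace 1 occurrence(s) of x with (1 * x)
  => ( ( 1 * x ) * y ) <= 18
stmt 1: x := x + y  -- replace 1 occurrence(s) of x with (x + y)
  => ( ( 1 * ( x + y ) ) * y ) <= 18

Answer: ( ( 1 * ( x + y ) ) * y ) <= 18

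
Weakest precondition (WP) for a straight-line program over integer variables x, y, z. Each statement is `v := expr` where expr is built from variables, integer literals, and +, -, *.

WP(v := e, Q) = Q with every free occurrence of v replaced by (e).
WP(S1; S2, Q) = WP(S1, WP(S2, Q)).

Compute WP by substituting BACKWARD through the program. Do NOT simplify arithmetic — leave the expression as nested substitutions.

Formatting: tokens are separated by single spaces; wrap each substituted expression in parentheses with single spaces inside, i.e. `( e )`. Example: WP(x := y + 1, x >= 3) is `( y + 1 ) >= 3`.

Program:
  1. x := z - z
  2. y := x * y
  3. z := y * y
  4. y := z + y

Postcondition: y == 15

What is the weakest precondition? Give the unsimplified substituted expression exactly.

Answer: ( ( ( ( z - z ) * y ) * ( ( z - z ) * y ) ) + ( ( z - z ) * y ) ) == 15

Derivation:
post: y == 15
stmt 4: y := z + y  -- replace 1 occurrence(s) of y with (z + y)
  => ( z + y ) == 15
stmt 3: z := y * y  -- replace 1 occurrence(s) of z with (y * y)
  => ( ( y * y ) + y ) == 15
stmt 2: y := x * y  -- replace 3 occurrence(s) of y with (x * y)
  => ( ( ( x * y ) * ( x * y ) ) + ( x * y ) ) == 15
stmt 1: x := z - z  -- replace 3 occurrence(s) of x with (z - z)
  => ( ( ( ( z - z ) * y ) * ( ( z - z ) * y ) ) + ( ( z - z ) * y ) ) == 15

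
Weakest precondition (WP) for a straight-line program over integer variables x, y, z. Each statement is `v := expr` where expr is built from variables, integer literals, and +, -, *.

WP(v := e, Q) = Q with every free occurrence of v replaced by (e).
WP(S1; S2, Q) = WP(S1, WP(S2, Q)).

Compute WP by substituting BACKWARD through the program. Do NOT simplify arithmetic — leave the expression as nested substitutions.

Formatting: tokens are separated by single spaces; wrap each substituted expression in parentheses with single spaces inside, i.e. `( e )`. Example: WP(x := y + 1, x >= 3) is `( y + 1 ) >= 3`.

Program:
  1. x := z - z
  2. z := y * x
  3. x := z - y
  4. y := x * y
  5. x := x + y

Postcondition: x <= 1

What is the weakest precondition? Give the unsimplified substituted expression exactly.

Answer: ( ( ( y * ( z - z ) ) - y ) + ( ( ( y * ( z - z ) ) - y ) * y ) ) <= 1

Derivation:
post: x <= 1
stmt 5: x := x + y  -- replace 1 occurrence(s) of x with (x + y)
  => ( x + y ) <= 1
stmt 4: y := x * y  -- replace 1 occurrence(s) of y with (x * y)
  => ( x + ( x * y ) ) <= 1
stmt 3: x := z - y  -- replace 2 occurrence(s) of x with (z - y)
  => ( ( z - y ) + ( ( z - y ) * y ) ) <= 1
stmt 2: z := y * x  -- replace 2 occurrence(s) of z with (y * x)
  => ( ( ( y * x ) - y ) + ( ( ( y * x ) - y ) * y ) ) <= 1
stmt 1: x := z - z  -- replace 2 occurrence(s) of x with (z - z)
  => ( ( ( y * ( z - z ) ) - y ) + ( ( ( y * ( z - z ) ) - y ) * y ) ) <= 1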